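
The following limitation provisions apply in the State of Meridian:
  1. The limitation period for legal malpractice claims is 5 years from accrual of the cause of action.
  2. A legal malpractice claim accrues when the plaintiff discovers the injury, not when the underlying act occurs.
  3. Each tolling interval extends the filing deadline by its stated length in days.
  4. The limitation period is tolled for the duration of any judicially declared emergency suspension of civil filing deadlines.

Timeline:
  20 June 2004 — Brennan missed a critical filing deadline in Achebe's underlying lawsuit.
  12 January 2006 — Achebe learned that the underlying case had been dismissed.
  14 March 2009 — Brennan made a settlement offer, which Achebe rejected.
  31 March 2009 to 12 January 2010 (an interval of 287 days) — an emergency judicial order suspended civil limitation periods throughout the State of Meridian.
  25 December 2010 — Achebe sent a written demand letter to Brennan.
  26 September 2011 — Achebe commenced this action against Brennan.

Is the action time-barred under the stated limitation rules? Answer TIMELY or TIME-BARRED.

The claim did not accrue until Achebe discovered the injury on 12 January 2006; the 20 June 2004 act date does not start the clock under the stated rule.
The untolled deadline — 5 years after 12 January 2006 — is 12 January 2011.
The emergency suspension of filing deadlines from 31 March 2009 to 12 January 2010 tolled the period for 287 days, extending the deadline to 26 October 2011.
Nothing else in the chronology tolls or restarts the period.
Achebe filed on 26 September 2011, before the 26 October 2011 deadline, so the action is timely.

TIMELY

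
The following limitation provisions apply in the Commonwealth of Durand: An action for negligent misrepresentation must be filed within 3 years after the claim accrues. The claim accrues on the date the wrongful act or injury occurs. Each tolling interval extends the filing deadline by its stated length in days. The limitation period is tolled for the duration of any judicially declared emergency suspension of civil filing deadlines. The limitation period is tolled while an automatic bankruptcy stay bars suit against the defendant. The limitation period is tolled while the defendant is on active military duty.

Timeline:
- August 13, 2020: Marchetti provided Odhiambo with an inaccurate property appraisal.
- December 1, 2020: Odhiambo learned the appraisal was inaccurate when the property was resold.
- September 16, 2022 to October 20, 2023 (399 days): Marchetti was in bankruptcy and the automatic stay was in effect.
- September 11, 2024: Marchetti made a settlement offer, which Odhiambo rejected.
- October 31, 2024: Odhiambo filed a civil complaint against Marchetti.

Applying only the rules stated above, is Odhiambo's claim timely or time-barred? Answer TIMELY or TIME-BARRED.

TIME-BARRED

The claim accrued on August 13, 2020, when the wrongful act occurred; under the stated occurrence rule the December 1, 2020 discovery does not delay accrual.
3 years from August 13, 2020 is August 13, 2023.
Because the automatic bankruptcy stay ran from September 16, 2022 to October 20, 2023, the deadline is extended by 399 days to September 15, 2024.
The other events in the timeline have no effect on the limitation period under the stated rules.
Filing on October 31, 2024 missed the September 15, 2024 deadline — the action is time-barred.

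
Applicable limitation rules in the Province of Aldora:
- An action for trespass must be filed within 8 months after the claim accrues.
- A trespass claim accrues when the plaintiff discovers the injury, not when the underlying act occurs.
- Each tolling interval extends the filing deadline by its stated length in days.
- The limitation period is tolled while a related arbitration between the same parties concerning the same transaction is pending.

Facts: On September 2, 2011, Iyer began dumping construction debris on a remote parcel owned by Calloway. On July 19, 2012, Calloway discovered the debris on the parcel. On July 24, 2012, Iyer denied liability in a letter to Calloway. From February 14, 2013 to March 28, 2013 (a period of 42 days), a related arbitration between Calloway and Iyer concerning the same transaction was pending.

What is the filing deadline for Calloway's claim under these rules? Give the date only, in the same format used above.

Accrual is tied to discovery, so the period began on July 19, 2012 rather than on September 2, 2011 when the act occurred.
Adding the 8 months base period to July 19, 2012 gives a deadline of March 19, 2013, before any tolling.
The pending related arbitration from February 14, 2013 to March 28, 2013 tolled the period for 42 days, extending the deadline to April 30, 2013.
None of the other events listed affects the running of the period under the stated rules.

April 30, 2013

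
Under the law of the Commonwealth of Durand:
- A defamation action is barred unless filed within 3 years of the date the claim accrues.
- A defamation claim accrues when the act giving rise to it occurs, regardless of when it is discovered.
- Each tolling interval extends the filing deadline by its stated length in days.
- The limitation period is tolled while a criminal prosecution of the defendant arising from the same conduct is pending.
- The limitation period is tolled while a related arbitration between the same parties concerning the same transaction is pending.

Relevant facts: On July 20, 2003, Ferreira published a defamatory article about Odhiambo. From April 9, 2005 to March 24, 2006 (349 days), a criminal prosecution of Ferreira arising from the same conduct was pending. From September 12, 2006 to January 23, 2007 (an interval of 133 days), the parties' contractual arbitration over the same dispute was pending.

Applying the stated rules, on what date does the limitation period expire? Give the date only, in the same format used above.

The claim accrued on July 20, 2003, when the wrongful act occurred.
The untolled deadline — 3 years after July 20, 2003 — is July 20, 2006.
Because the pending criminal prosecution ran from April 9, 2005 to March 24, 2006, the deadline is extended by 349 days to July 4, 2007.
The period was tolled for 133 days by the pending related arbitration (September 12, 2006 to January 23, 2007), pushing the deadline to November 14, 2007.

November 14, 2007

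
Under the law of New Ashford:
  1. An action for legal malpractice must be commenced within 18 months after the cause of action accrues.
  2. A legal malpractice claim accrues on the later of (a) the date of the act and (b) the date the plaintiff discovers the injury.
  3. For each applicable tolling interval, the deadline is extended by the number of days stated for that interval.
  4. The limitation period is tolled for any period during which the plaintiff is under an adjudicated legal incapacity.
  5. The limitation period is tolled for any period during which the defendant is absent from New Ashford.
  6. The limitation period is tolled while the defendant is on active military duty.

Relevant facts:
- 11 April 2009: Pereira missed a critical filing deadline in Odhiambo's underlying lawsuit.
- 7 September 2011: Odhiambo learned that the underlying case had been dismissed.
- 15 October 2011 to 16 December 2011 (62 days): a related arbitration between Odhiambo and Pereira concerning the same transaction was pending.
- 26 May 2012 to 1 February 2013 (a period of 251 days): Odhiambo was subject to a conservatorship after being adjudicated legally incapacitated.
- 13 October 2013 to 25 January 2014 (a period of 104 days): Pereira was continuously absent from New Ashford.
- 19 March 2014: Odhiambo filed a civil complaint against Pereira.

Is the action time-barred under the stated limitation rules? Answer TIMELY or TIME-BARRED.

TIME-BARRED

Taking the later of the act (11 April 2009) and discovery (7 September 2011), the claim accrued on 7 September 2011.
The untolled deadline — 18 months after 7 September 2011 — is 7 March 2013.
The plaintiff's legal incapacity from 26 May 2012 to 1 February 2013 tolled the period for 251 days, extending the deadline to 13 November 2013.
Because the defendant's absence from the jurisdiction ran from 13 October 2013 to 25 January 2014, the deadline is extended by 104 days to 25 February 2014.
No stated provision tolls the period for a pending arbitration, so the interval from 15 October 2011 to 16 December 2011 has no effect on the deadline.
The 19 March 2014 filing falls after the 25 February 2014 deadline; the claim is time-barred.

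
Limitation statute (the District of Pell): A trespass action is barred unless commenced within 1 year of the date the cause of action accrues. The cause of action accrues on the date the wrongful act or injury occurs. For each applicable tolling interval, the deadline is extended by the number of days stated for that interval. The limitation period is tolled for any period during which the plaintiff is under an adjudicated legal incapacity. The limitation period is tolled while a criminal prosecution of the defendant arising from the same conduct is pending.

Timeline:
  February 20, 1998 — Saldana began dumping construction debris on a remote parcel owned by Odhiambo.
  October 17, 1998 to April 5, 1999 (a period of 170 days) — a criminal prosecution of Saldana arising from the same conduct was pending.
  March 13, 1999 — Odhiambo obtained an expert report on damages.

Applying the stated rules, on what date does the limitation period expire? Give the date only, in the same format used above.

August 9, 1999

The cause of action accrued on February 20, 1998, the date of the act.
1 year from February 20, 1998 is February 20, 1999.
The period was tolled for 170 days by the pending criminal prosecution (October 17, 1998 to April 5, 1999), pushing the deadline to August 9, 1999.
None of the other events listed affects the running of the period under the stated rules.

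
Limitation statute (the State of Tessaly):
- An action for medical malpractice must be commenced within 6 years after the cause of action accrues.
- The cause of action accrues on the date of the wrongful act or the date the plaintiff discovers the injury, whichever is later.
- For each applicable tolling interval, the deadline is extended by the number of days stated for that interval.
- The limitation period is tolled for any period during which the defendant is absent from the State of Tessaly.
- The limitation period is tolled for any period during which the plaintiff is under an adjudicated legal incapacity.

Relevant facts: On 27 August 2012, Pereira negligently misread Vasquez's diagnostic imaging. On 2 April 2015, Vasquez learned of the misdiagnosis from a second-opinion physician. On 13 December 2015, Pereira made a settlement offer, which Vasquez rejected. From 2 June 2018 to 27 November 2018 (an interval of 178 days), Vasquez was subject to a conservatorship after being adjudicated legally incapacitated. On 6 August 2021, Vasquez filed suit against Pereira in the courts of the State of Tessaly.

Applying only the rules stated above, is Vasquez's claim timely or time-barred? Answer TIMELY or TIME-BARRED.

TIMELY

The claim accrued on 2 April 2015 — the later of the 27 August 2012 act and the 2 April 2015 discovery.
The untolled deadline — 6 years after 2 April 2015 — is 2 April 2021.
Because the plaintiff's legal incapacity ran from 2 June 2018 to 27 November 2018, the deadline is extended by 178 days to 27 September 2021.
None of the other events listed affects the running of the period under the stated rules.
Filing on 6 August 2021 beat the 27 September 2021 deadline — the action is timely.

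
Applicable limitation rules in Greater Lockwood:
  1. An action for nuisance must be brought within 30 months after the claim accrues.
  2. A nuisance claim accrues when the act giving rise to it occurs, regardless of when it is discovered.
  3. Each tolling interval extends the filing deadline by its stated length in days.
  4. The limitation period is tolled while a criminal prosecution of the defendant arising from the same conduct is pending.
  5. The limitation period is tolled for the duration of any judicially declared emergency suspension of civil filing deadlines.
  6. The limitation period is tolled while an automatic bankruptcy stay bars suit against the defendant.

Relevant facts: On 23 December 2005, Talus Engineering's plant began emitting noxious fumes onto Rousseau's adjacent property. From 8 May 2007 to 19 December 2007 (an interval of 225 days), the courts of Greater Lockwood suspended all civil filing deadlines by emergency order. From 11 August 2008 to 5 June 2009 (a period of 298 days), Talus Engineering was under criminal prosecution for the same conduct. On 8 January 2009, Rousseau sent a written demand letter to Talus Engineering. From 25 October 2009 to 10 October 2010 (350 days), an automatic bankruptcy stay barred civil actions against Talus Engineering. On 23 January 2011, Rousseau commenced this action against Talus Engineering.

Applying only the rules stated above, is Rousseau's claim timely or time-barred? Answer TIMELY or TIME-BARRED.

TIME-BARRED

The claim accrued on 23 December 2005, the date of the act.
30 months from 23 December 2005 is 23 June 2008.
The emergency suspension of filing deadlines from 8 May 2007 to 19 December 2007 tolled the period for 225 days, extending the deadline to 3 February 2009.
The period was tolled for 298 days by the pending criminal prosecution (11 August 2008 to 5 June 2009), pushing the deadline to 28 November 2009.
The period was tolled for 350 days by the automatic bankruptcy stay (25 October 2009 to 10 October 2010), pushing the deadline to 13 November 2010.
Nothing else in the chronology tolls or restarts the period.
Filing on 23 January 2011 missed the 13 November 2010 deadline — the action is time-barred.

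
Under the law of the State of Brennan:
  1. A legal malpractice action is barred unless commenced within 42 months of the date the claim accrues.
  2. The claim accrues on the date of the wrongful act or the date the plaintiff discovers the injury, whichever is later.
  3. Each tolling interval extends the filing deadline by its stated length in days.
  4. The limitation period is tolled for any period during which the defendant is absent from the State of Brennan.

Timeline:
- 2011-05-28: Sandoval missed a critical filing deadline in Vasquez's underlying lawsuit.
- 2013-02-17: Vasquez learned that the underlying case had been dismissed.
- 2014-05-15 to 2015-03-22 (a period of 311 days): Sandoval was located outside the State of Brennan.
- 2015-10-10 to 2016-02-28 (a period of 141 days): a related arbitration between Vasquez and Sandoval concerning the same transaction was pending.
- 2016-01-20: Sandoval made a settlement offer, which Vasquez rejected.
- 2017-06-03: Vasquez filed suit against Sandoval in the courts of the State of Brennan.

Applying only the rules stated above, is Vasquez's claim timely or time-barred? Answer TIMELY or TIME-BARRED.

TIMELY

Because discovery on 2013-02-17 post-dates the 2011-05-28 act, accrual under the later-of rule falls on 2013-02-17.
The untolled deadline — 42 months after 2013-02-17 — is 2016-08-17.
Because the defendant's absence from the jurisdiction ran from 2014-05-15 to 2015-03-22, the deadline is extended by 311 days to 2017-06-24.
Although a pending arbitration ran from 2015-10-10 to 2016-02-28, the stated rules do not make that a tolling event, so it is disregarded.
Nothing else in the chronology tolls or restarts the period.
The 2017-06-03 filing precedes the 2017-06-24 deadline; the claim is timely.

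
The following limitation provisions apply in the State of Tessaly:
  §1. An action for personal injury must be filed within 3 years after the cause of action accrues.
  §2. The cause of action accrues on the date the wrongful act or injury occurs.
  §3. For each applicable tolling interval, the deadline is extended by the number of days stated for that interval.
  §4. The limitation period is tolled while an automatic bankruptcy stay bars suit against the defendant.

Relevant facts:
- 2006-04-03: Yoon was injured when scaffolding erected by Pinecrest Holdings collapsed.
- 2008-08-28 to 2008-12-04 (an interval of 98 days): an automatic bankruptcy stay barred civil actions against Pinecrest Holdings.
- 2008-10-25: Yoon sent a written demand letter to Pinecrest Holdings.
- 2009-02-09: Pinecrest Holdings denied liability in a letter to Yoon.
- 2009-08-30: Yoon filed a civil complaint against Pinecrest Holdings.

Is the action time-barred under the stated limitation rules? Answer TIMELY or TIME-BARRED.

TIME-BARRED

The limitation period began to run on 2006-04-03.
Adding the 3 years base period to 2006-04-03 gives a deadline of 2009-04-03, before any tolling.
The automatic bankruptcy stay from 2008-08-28 to 2008-12-04 tolled the period for 98 days, extending the deadline to 2009-07-10.
The other events in the timeline have no effect on the limitation period under the stated rules.
Filing on 2009-08-30 missed the 2009-07-10 deadline — the action is time-barred.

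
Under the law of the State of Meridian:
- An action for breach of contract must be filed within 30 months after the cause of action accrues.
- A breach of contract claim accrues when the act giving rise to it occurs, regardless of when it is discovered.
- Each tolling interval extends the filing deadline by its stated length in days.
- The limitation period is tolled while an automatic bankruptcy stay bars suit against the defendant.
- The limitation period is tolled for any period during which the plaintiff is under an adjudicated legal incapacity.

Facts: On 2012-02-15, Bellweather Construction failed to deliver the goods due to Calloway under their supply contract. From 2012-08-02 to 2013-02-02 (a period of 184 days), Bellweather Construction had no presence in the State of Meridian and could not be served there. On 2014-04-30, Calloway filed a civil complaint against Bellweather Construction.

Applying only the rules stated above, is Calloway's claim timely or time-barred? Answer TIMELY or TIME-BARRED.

TIMELY

The claim accrued on 2012-02-15, when the wrongful act occurred.
Adding the 30 months base period to 2012-02-15 gives a deadline of 2014-08-15, before any tolling.
Although the defendant's absence ran from 2012-08-02 to 2013-02-02, the stated rules do not make that a tolling event, so it is disregarded.
The 2014-04-30 filing precedes the 2014-08-15 deadline; the claim is timely.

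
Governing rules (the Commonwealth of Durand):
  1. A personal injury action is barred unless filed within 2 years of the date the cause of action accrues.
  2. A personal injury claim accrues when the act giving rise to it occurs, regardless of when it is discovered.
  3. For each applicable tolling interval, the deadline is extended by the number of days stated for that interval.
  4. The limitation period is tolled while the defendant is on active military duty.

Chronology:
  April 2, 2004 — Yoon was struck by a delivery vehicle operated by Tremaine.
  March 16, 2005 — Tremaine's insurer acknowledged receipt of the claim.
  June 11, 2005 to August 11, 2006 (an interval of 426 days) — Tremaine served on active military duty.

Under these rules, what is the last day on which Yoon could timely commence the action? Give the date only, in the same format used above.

The limitation period began to run on April 2, 2004.
2 years from April 2, 2004 is April 2, 2006.
Because the defendant's active military service ran from June 11, 2005 to August 11, 2006, the deadline is extended by 426 days to June 2, 2007.
None of the other events listed affects the running of the period under the stated rules.

June 2, 2007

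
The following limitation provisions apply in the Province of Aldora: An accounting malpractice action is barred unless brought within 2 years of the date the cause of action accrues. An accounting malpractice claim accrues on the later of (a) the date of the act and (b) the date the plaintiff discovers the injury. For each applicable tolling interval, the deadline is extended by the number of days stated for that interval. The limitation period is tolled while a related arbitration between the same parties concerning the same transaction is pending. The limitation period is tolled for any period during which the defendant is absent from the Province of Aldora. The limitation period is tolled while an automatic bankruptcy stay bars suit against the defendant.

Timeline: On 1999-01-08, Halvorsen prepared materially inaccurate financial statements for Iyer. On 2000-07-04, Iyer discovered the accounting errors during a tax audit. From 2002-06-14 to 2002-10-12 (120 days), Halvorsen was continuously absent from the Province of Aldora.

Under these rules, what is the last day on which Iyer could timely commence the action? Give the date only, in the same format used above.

2002-11-01

The claim accrued on 2000-07-04 — the later of the 1999-01-08 act and the 2000-07-04 discovery.
2 years from 2000-07-04 is 2002-07-04.
The period was tolled for 120 days by the defendant's absence from the jurisdiction (2002-06-14 to 2002-10-12), pushing the deadline to 2002-11-01.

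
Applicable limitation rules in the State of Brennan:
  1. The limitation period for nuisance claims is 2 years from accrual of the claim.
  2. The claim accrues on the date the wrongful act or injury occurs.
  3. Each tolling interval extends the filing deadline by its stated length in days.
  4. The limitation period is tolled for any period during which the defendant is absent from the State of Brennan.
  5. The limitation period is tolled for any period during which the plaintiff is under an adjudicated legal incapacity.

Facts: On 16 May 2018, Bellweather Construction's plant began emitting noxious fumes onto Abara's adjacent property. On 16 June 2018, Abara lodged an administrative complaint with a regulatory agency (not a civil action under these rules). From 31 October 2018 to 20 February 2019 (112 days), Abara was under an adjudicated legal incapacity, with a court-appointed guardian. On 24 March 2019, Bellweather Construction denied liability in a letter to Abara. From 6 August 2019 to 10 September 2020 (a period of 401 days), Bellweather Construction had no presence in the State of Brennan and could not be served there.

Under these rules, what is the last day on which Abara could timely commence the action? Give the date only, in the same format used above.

The claim accrued on 16 May 2018, the date of the act.
Adding the 2 years base period to 16 May 2018 gives a deadline of 16 May 2020, before any tolling.
Because the plaintiff's legal incapacity ran from 31 October 2018 to 20 February 2019, the deadline is extended by 112 days to 5 September 2020.
Because the defendant's absence from the jurisdiction ran from 6 August 2019 to 10 September 2020, the deadline is extended by 401 days to 11 October 2021.
The other events in the timeline have no effect on the limitation period under the stated rules.

11 October 2021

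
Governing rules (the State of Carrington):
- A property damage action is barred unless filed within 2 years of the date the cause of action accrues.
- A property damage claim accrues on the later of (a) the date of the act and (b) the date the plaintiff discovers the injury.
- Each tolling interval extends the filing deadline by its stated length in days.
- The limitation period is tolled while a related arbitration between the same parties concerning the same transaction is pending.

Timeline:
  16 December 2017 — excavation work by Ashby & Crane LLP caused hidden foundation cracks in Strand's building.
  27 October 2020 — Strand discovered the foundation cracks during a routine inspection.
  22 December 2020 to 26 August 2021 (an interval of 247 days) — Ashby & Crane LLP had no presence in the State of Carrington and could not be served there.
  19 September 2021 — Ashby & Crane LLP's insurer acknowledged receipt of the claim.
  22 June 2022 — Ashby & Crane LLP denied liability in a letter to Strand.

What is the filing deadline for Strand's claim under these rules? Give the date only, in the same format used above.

Because discovery on 27 October 2020 post-dates the 16 December 2017 act, accrual under the later-of rule falls on 27 October 2020.
Adding the 2 years base period to 27 October 2020 gives a deadline of 27 October 2022, before any tolling.
Although the defendant's absence ran from 22 December 2020 to 26 August 2021, the stated rules do not make that a tolling event, so it is disregarded.
Nothing else in the chronology tolls or restarts the period.

27 October 2022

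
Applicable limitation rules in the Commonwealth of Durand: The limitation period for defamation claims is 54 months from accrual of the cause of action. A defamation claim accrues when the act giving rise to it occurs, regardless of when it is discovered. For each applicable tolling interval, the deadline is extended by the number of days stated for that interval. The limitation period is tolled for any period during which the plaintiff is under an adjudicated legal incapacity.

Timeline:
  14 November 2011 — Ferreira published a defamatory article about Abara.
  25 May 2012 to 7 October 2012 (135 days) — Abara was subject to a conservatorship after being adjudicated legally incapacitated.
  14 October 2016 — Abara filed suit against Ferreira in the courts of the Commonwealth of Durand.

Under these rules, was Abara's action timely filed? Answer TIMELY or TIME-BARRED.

TIME-BARRED

The cause of action accrued on 14 November 2011, the date of the act.
The untolled deadline — 54 months after 14 November 2011 — is 14 May 2016.
Because the plaintiff's legal incapacity ran from 25 May 2012 to 7 October 2012, the deadline is extended by 135 days to 26 September 2016.
Filing on 14 October 2016 missed the 26 September 2016 deadline — the action is time-barred.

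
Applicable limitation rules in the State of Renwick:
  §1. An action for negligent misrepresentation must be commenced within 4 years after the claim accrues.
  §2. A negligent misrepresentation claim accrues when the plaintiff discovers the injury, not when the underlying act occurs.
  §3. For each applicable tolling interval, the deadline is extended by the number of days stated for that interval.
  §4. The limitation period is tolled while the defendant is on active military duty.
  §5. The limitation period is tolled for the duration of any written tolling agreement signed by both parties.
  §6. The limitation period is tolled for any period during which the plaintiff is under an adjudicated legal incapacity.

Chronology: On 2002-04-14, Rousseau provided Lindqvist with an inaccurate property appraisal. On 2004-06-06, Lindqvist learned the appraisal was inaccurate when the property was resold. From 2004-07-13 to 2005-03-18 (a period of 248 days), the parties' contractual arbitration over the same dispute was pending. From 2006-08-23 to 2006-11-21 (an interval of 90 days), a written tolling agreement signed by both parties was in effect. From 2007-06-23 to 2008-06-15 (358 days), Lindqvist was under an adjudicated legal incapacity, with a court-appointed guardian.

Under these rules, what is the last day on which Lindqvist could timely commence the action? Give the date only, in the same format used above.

2009-08-28

Under the discovery rule, the claim accrued on 2004-06-06, when Lindqvist discovered the injury — not on the 2002-04-14 date of the underlying act.
4 years from 2004-06-06 is 2008-06-06.
The period was tolled for 90 days by the written tolling agreement (2006-08-23 to 2006-11-21), pushing the deadline to 2008-09-04.
The period was tolled for 358 days by the plaintiff's legal incapacity (2007-06-23 to 2008-06-15), pushing the deadline to 2009-08-28.
Although a pending arbitration ran from 2004-07-13 to 2005-03-18, the stated rules do not make that a tolling event, so it is disregarded.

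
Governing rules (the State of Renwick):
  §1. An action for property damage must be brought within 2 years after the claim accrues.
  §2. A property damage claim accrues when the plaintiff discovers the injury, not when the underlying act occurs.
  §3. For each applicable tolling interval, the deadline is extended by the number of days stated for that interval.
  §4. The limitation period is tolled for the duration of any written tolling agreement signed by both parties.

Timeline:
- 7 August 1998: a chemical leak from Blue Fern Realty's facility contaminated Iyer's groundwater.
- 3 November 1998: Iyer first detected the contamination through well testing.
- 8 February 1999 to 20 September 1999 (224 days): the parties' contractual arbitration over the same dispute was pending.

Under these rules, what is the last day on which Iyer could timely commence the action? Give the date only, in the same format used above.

The claim did not accrue until Iyer discovered the injury on 3 November 1998; the 7 August 1998 act date does not start the clock under the stated rule.
2 years from 3 November 1998 is 3 November 2000.
No stated provision tolls the period for a pending arbitration, so the interval from 8 February 1999 to 20 September 1999 has no effect on the deadline.

3 November 2000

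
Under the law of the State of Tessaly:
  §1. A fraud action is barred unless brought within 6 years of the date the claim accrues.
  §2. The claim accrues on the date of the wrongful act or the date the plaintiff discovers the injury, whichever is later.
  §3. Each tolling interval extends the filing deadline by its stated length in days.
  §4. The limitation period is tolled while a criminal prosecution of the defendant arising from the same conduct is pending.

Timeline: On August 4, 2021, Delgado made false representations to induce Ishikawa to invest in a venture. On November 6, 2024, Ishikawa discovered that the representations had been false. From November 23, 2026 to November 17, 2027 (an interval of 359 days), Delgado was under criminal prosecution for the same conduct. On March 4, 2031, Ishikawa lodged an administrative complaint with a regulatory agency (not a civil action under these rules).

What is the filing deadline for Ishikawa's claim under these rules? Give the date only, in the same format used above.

October 31, 2031

Because discovery on November 6, 2024 post-dates the August 4, 2021 act, accrual under the later-of rule falls on November 6, 2024.
6 years from November 6, 2024 is November 6, 2030.
Because the pending criminal prosecution ran from November 23, 2026 to November 17, 2027, the deadline is extended by 359 days to October 31, 2031.
None of the other events listed affects the running of the period under the stated rules.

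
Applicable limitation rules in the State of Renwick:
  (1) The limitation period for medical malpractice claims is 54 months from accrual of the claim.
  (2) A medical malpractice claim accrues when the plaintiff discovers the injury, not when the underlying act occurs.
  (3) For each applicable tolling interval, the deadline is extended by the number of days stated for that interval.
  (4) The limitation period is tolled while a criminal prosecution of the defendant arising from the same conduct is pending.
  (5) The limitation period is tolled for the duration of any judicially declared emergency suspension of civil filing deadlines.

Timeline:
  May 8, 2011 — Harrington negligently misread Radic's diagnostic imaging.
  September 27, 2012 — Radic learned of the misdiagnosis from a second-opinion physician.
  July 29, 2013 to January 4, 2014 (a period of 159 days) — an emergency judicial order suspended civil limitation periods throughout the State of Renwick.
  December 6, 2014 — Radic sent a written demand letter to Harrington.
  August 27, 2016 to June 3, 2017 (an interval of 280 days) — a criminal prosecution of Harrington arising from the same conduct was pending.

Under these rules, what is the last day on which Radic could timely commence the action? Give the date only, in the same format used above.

June 9, 2018

Accrual is tied to discovery, so the period began on September 27, 2012 rather than on May 8, 2011 when the act occurred.
Adding the 54 months base period to September 27, 2012 gives a deadline of March 27, 2017, before any tolling.
Because the emergency suspension of filing deadlines ran from July 29, 2013 to January 4, 2014, the deadline is extended by 159 days to September 2, 2017.
Because the pending criminal prosecution ran from August 27, 2016 to June 3, 2017, the deadline is extended by 280 days to June 9, 2018.
None of the other events listed affects the running of the period under the stated rules.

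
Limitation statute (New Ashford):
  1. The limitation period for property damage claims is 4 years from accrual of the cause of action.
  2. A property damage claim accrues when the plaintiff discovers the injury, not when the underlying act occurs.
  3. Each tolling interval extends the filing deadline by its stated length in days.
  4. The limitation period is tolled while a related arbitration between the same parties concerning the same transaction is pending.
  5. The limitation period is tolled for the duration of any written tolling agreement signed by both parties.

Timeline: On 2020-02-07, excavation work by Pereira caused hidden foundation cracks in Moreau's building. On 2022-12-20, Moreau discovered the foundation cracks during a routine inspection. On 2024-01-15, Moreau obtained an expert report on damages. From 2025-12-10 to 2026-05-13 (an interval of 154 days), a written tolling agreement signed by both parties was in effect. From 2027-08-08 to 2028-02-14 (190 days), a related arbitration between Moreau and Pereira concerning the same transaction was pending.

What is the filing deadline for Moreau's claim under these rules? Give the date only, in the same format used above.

Under the discovery rule, the claim accrued on 2022-12-20, when Moreau discovered the injury — not on the 2020-02-07 date of the underlying act.
4 years from 2022-12-20 is 2026-12-20.
Because the written tolling agreement ran from 2025-12-10 to 2026-05-13, the deadline is extended by 154 days to 2027-05-23.
The pending related arbitration starting 2027-08-08 came too late — the period had run on 2027-05-23 — and so does not extend the deadline.
None of the other events listed affects the running of the period under the stated rules.

2027-05-23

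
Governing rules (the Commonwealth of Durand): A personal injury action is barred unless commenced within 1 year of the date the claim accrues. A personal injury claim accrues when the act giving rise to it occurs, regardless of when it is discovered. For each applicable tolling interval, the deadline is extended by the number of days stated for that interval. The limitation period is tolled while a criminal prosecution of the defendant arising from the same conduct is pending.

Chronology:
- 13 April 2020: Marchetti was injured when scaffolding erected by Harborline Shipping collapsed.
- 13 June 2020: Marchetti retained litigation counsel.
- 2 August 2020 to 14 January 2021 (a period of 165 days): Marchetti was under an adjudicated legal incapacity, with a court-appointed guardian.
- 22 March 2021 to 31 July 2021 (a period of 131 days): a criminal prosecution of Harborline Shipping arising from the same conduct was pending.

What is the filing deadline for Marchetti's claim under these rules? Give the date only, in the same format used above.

The limitation period began to run on 13 April 2020.
1 year from 13 April 2020 is 13 April 2021.
Because the pending criminal prosecution ran from 22 March 2021 to 31 July 2021, the deadline is extended by 131 days to 22 August 2021.
The plaintiff's legal incapacity from 2 August 2020 to 14 January 2021 does not toll the period, because no stated rule makes the plaintiff's incapacity a tolling event.
The other events in the timeline have no effect on the limitation period under the stated rules.

22 August 2021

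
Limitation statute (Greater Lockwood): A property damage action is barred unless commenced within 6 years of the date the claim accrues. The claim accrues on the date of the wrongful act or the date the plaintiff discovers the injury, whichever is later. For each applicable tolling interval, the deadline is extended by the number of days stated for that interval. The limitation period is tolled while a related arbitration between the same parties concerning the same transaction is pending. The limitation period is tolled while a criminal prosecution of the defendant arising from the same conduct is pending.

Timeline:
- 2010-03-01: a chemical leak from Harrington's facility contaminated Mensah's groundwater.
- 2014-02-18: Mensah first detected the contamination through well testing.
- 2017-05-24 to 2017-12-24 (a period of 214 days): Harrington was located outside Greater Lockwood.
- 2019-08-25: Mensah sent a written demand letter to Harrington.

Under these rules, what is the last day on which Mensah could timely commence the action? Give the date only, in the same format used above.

The claim accrued on 2014-02-18 — the later of the 2010-03-01 act and the 2014-02-18 discovery.
6 years from 2014-02-18 is 2020-02-18.
Although the defendant's absence ran from 2017-05-24 to 2017-12-24, the stated rules do not make that a tolling event, so it is disregarded.
The other events in the timeline have no effect on the limitation period under the stated rules.

2020-02-18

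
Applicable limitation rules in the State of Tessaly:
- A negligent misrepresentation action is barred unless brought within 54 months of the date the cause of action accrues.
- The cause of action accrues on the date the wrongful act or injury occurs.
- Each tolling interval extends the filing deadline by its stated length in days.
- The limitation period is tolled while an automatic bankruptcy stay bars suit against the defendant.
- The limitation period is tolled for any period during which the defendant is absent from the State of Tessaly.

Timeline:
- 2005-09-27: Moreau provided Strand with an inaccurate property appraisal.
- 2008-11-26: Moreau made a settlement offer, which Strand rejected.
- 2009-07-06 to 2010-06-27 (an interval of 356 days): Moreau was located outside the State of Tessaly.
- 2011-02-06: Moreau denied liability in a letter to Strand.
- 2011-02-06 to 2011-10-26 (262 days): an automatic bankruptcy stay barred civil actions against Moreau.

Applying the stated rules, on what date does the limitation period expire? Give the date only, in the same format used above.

2011-12-05

The limitation period began to run on 2005-09-27.
54 months from 2005-09-27 is 2010-03-27.
The defendant's absence from the jurisdiction from 2009-07-06 to 2010-06-27 tolled the period for 356 days, extending the deadline to 2011-03-18.
The automatic bankruptcy stay from 2011-02-06 to 2011-10-26 tolled the period for 262 days, extending the deadline to 2011-12-05.
The other events in the timeline have no effect on the limitation period under the stated rules.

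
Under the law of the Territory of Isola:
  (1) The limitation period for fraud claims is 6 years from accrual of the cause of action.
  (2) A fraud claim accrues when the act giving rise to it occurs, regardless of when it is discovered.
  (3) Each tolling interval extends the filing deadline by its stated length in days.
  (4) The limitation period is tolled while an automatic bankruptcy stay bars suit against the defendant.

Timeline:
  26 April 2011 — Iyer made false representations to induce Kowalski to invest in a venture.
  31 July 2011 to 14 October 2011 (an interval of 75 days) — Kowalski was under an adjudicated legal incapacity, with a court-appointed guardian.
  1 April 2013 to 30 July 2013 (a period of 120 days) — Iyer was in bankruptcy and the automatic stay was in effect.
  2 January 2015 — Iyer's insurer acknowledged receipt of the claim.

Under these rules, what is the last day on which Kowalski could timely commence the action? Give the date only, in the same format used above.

24 August 2017

The claim accrued on 26 April 2011, when the wrongful act occurred.
6 years from 26 April 2011 is 26 April 2017.
Because the automatic bankruptcy stay ran from 1 April 2013 to 30 July 2013, the deadline is extended by 120 days to 24 August 2017.
The plaintiff's legal incapacity from 31 July 2011 to 14 October 2011 does not toll the period, because no stated rule makes the plaintiff's incapacity a tolling event.
None of the other events listed affects the running of the period under the stated rules.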